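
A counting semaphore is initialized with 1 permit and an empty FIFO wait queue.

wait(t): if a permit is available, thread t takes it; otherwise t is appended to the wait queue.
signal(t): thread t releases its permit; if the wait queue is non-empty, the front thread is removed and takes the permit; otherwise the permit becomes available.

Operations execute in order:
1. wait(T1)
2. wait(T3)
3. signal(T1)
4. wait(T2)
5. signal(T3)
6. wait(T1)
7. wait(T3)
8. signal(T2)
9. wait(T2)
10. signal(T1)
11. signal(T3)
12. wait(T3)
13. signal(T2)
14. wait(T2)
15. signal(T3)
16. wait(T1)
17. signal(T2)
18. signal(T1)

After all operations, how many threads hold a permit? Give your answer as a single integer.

Step 1: wait(T1) -> count=0 queue=[] holders={T1}
Step 2: wait(T3) -> count=0 queue=[T3] holders={T1}
Step 3: signal(T1) -> count=0 queue=[] holders={T3}
Step 4: wait(T2) -> count=0 queue=[T2] holders={T3}
Step 5: signal(T3) -> count=0 queue=[] holders={T2}
Step 6: wait(T1) -> count=0 queue=[T1] holders={T2}
Step 7: wait(T3) -> count=0 queue=[T1,T3] holders={T2}
Step 8: signal(T2) -> count=0 queue=[T3] holders={T1}
Step 9: wait(T2) -> count=0 queue=[T3,T2] holders={T1}
Step 10: signal(T1) -> count=0 queue=[T2] holders={T3}
Step 11: signal(T3) -> count=0 queue=[] holders={T2}
Step 12: wait(T3) -> count=0 queue=[T3] holders={T2}
Step 13: signal(T2) -> count=0 queue=[] holders={T3}
Step 14: wait(T2) -> count=0 queue=[T2] holders={T3}
Step 15: signal(T3) -> count=0 queue=[] holders={T2}
Step 16: wait(T1) -> count=0 queue=[T1] holders={T2}
Step 17: signal(T2) -> count=0 queue=[] holders={T1}
Step 18: signal(T1) -> count=1 queue=[] holders={none}
Final holders: {none} -> 0 thread(s)

Answer: 0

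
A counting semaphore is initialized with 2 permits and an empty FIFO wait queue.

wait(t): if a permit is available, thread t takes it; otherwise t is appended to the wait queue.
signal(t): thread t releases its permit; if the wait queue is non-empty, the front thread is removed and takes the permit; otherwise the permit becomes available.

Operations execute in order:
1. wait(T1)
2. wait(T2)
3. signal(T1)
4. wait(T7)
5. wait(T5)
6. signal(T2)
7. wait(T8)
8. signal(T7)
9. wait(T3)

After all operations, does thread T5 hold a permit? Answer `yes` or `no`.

Answer: yes

Derivation:
Step 1: wait(T1) -> count=1 queue=[] holders={T1}
Step 2: wait(T2) -> count=0 queue=[] holders={T1,T2}
Step 3: signal(T1) -> count=1 queue=[] holders={T2}
Step 4: wait(T7) -> count=0 queue=[] holders={T2,T7}
Step 5: wait(T5) -> count=0 queue=[T5] holders={T2,T7}
Step 6: signal(T2) -> count=0 queue=[] holders={T5,T7}
Step 7: wait(T8) -> count=0 queue=[T8] holders={T5,T7}
Step 8: signal(T7) -> count=0 queue=[] holders={T5,T8}
Step 9: wait(T3) -> count=0 queue=[T3] holders={T5,T8}
Final holders: {T5,T8} -> T5 in holders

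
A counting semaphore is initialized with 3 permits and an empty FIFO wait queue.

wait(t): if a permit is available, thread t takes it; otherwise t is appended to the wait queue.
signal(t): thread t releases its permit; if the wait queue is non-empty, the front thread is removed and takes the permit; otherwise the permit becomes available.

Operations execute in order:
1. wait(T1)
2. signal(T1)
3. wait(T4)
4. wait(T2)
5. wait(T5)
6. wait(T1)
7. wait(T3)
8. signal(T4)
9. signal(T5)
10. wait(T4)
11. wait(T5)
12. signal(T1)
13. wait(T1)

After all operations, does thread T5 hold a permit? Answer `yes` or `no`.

Step 1: wait(T1) -> count=2 queue=[] holders={T1}
Step 2: signal(T1) -> count=3 queue=[] holders={none}
Step 3: wait(T4) -> count=2 queue=[] holders={T4}
Step 4: wait(T2) -> count=1 queue=[] holders={T2,T4}
Step 5: wait(T5) -> count=0 queue=[] holders={T2,T4,T5}
Step 6: wait(T1) -> count=0 queue=[T1] holders={T2,T4,T5}
Step 7: wait(T3) -> count=0 queue=[T1,T3] holders={T2,T4,T5}
Step 8: signal(T4) -> count=0 queue=[T3] holders={T1,T2,T5}
Step 9: signal(T5) -> count=0 queue=[] holders={T1,T2,T3}
Step 10: wait(T4) -> count=0 queue=[T4] holders={T1,T2,T3}
Step 11: wait(T5) -> count=0 queue=[T4,T5] holders={T1,T2,T3}
Step 12: signal(T1) -> count=0 queue=[T5] holders={T2,T3,T4}
Step 13: wait(T1) -> count=0 queue=[T5,T1] holders={T2,T3,T4}
Final holders: {T2,T3,T4} -> T5 not in holders

Answer: no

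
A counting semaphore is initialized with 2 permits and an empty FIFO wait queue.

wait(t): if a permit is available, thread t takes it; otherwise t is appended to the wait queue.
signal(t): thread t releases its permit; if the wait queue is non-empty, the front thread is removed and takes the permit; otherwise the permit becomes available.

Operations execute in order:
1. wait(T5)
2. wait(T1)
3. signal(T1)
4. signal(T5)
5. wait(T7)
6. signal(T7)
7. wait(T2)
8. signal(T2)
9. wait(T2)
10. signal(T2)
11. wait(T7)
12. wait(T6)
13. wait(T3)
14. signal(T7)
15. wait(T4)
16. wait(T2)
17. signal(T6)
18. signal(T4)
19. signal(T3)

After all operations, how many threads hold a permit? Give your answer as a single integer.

Step 1: wait(T5) -> count=1 queue=[] holders={T5}
Step 2: wait(T1) -> count=0 queue=[] holders={T1,T5}
Step 3: signal(T1) -> count=1 queue=[] holders={T5}
Step 4: signal(T5) -> count=2 queue=[] holders={none}
Step 5: wait(T7) -> count=1 queue=[] holders={T7}
Step 6: signal(T7) -> count=2 queue=[] holders={none}
Step 7: wait(T2) -> count=1 queue=[] holders={T2}
Step 8: signal(T2) -> count=2 queue=[] holders={none}
Step 9: wait(T2) -> count=1 queue=[] holders={T2}
Step 10: signal(T2) -> count=2 queue=[] holders={none}
Step 11: wait(T7) -> count=1 queue=[] holders={T7}
Step 12: wait(T6) -> count=0 queue=[] holders={T6,T7}
Step 13: wait(T3) -> count=0 queue=[T3] holders={T6,T7}
Step 14: signal(T7) -> count=0 queue=[] holders={T3,T6}
Step 15: wait(T4) -> count=0 queue=[T4] holders={T3,T6}
Step 16: wait(T2) -> count=0 queue=[T4,T2] holders={T3,T6}
Step 17: signal(T6) -> count=0 queue=[T2] holders={T3,T4}
Step 18: signal(T4) -> count=0 queue=[] holders={T2,T3}
Step 19: signal(T3) -> count=1 queue=[] holders={T2}
Final holders: {T2} -> 1 thread(s)

Answer: 1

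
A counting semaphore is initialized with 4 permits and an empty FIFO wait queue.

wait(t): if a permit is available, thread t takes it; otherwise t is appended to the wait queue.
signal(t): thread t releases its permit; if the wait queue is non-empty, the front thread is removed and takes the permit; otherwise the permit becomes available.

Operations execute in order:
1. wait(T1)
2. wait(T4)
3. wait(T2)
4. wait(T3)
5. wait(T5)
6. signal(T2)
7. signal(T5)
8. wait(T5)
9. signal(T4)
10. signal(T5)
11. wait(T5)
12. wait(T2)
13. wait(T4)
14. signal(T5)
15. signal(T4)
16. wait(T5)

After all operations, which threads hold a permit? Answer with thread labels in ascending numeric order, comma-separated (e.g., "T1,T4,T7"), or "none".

Answer: T1,T2,T3,T5

Derivation:
Step 1: wait(T1) -> count=3 queue=[] holders={T1}
Step 2: wait(T4) -> count=2 queue=[] holders={T1,T4}
Step 3: wait(T2) -> count=1 queue=[] holders={T1,T2,T4}
Step 4: wait(T3) -> count=0 queue=[] holders={T1,T2,T3,T4}
Step 5: wait(T5) -> count=0 queue=[T5] holders={T1,T2,T3,T4}
Step 6: signal(T2) -> count=0 queue=[] holders={T1,T3,T4,T5}
Step 7: signal(T5) -> count=1 queue=[] holders={T1,T3,T4}
Step 8: wait(T5) -> count=0 queue=[] holders={T1,T3,T4,T5}
Step 9: signal(T4) -> count=1 queue=[] holders={T1,T3,T5}
Step 10: signal(T5) -> count=2 queue=[] holders={T1,T3}
Step 11: wait(T5) -> count=1 queue=[] holders={T1,T3,T5}
Step 12: wait(T2) -> count=0 queue=[] holders={T1,T2,T3,T5}
Step 13: wait(T4) -> count=0 queue=[T4] holders={T1,T2,T3,T5}
Step 14: signal(T5) -> count=0 queue=[] holders={T1,T2,T3,T4}
Step 15: signal(T4) -> count=1 queue=[] holders={T1,T2,T3}
Step 16: wait(T5) -> count=0 queue=[] holders={T1,T2,T3,T5}
Final holders: T1,T2,T3,T5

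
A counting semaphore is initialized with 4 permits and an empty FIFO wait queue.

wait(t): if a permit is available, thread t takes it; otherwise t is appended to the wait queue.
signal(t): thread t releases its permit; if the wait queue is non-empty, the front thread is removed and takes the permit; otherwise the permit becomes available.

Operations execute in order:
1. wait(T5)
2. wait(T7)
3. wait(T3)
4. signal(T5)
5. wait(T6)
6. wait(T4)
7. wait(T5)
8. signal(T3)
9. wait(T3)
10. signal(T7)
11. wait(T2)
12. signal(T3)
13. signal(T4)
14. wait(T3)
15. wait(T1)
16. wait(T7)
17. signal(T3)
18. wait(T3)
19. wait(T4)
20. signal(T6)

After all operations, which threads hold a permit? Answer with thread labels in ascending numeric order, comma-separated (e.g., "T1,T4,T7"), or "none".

Step 1: wait(T5) -> count=3 queue=[] holders={T5}
Step 2: wait(T7) -> count=2 queue=[] holders={T5,T7}
Step 3: wait(T3) -> count=1 queue=[] holders={T3,T5,T7}
Step 4: signal(T5) -> count=2 queue=[] holders={T3,T7}
Step 5: wait(T6) -> count=1 queue=[] holders={T3,T6,T7}
Step 6: wait(T4) -> count=0 queue=[] holders={T3,T4,T6,T7}
Step 7: wait(T5) -> count=0 queue=[T5] holders={T3,T4,T6,T7}
Step 8: signal(T3) -> count=0 queue=[] holders={T4,T5,T6,T7}
Step 9: wait(T3) -> count=0 queue=[T3] holders={T4,T5,T6,T7}
Step 10: signal(T7) -> count=0 queue=[] holders={T3,T4,T5,T6}
Step 11: wait(T2) -> count=0 queue=[T2] holders={T3,T4,T5,T6}
Step 12: signal(T3) -> count=0 queue=[] holders={T2,T4,T5,T6}
Step 13: signal(T4) -> count=1 queue=[] holders={T2,T5,T6}
Step 14: wait(T3) -> count=0 queue=[] holders={T2,T3,T5,T6}
Step 15: wait(T1) -> count=0 queue=[T1] holders={T2,T3,T5,T6}
Step 16: wait(T7) -> count=0 queue=[T1,T7] holders={T2,T3,T5,T6}
Step 17: signal(T3) -> count=0 queue=[T7] holders={T1,T2,T5,T6}
Step 18: wait(T3) -> count=0 queue=[T7,T3] holders={T1,T2,T5,T6}
Step 19: wait(T4) -> count=0 queue=[T7,T3,T4] holders={T1,T2,T5,T6}
Step 20: signal(T6) -> count=0 queue=[T3,T4] holders={T1,T2,T5,T7}
Final holders: T1,T2,T5,T7

Answer: T1,T2,T5,T7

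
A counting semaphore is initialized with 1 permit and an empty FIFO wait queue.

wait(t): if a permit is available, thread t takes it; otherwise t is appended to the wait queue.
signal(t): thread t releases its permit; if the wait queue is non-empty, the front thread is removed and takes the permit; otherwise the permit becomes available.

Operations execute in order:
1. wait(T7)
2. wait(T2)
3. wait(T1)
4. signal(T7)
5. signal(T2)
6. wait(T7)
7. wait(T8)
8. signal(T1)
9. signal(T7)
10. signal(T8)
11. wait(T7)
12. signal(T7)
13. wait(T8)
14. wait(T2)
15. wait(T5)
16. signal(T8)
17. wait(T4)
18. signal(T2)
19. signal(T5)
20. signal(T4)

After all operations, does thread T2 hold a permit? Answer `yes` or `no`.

Answer: no

Derivation:
Step 1: wait(T7) -> count=0 queue=[] holders={T7}
Step 2: wait(T2) -> count=0 queue=[T2] holders={T7}
Step 3: wait(T1) -> count=0 queue=[T2,T1] holders={T7}
Step 4: signal(T7) -> count=0 queue=[T1] holders={T2}
Step 5: signal(T2) -> count=0 queue=[] holders={T1}
Step 6: wait(T7) -> count=0 queue=[T7] holders={T1}
Step 7: wait(T8) -> count=0 queue=[T7,T8] holders={T1}
Step 8: signal(T1) -> count=0 queue=[T8] holders={T7}
Step 9: signal(T7) -> count=0 queue=[] holders={T8}
Step 10: signal(T8) -> count=1 queue=[] holders={none}
Step 11: wait(T7) -> count=0 queue=[] holders={T7}
Step 12: signal(T7) -> count=1 queue=[] holders={none}
Step 13: wait(T8) -> count=0 queue=[] holders={T8}
Step 14: wait(T2) -> count=0 queue=[T2] holders={T8}
Step 15: wait(T5) -> count=0 queue=[T2,T5] holders={T8}
Step 16: signal(T8) -> count=0 queue=[T5] holders={T2}
Step 17: wait(T4) -> count=0 queue=[T5,T4] holders={T2}
Step 18: signal(T2) -> count=0 queue=[T4] holders={T5}
Step 19: signal(T5) -> count=0 queue=[] holders={T4}
Step 20: signal(T4) -> count=1 queue=[] holders={none}
Final holders: {none} -> T2 not in holders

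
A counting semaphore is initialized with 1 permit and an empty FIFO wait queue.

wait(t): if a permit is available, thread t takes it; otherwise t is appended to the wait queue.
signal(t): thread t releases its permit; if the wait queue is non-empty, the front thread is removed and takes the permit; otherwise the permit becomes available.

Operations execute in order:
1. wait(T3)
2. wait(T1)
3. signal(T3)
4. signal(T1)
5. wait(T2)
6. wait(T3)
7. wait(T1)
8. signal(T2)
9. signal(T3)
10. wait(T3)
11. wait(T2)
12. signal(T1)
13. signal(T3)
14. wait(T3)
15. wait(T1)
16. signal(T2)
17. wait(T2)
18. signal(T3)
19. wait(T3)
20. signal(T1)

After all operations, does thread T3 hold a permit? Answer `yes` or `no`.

Answer: no

Derivation:
Step 1: wait(T3) -> count=0 queue=[] holders={T3}
Step 2: wait(T1) -> count=0 queue=[T1] holders={T3}
Step 3: signal(T3) -> count=0 queue=[] holders={T1}
Step 4: signal(T1) -> count=1 queue=[] holders={none}
Step 5: wait(T2) -> count=0 queue=[] holders={T2}
Step 6: wait(T3) -> count=0 queue=[T3] holders={T2}
Step 7: wait(T1) -> count=0 queue=[T3,T1] holders={T2}
Step 8: signal(T2) -> count=0 queue=[T1] holders={T3}
Step 9: signal(T3) -> count=0 queue=[] holders={T1}
Step 10: wait(T3) -> count=0 queue=[T3] holders={T1}
Step 11: wait(T2) -> count=0 queue=[T3,T2] holders={T1}
Step 12: signal(T1) -> count=0 queue=[T2] holders={T3}
Step 13: signal(T3) -> count=0 queue=[] holders={T2}
Step 14: wait(T3) -> count=0 queue=[T3] holders={T2}
Step 15: wait(T1) -> count=0 queue=[T3,T1] holders={T2}
Step 16: signal(T2) -> count=0 queue=[T1] holders={T3}
Step 17: wait(T2) -> count=0 queue=[T1,T2] holders={T3}
Step 18: signal(T3) -> count=0 queue=[T2] holders={T1}
Step 19: wait(T3) -> count=0 queue=[T2,T3] holders={T1}
Step 20: signal(T1) -> count=0 queue=[T3] holders={T2}
Final holders: {T2} -> T3 not in holders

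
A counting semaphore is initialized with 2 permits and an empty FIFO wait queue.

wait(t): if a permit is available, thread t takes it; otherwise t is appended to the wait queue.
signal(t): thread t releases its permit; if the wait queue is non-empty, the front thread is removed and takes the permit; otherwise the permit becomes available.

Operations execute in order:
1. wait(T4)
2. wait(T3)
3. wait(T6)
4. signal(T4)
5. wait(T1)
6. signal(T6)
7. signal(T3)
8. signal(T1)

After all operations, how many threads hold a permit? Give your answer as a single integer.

Answer: 0

Derivation:
Step 1: wait(T4) -> count=1 queue=[] holders={T4}
Step 2: wait(T3) -> count=0 queue=[] holders={T3,T4}
Step 3: wait(T6) -> count=0 queue=[T6] holders={T3,T4}
Step 4: signal(T4) -> count=0 queue=[] holders={T3,T6}
Step 5: wait(T1) -> count=0 queue=[T1] holders={T3,T6}
Step 6: signal(T6) -> count=0 queue=[] holders={T1,T3}
Step 7: signal(T3) -> count=1 queue=[] holders={T1}
Step 8: signal(T1) -> count=2 queue=[] holders={none}
Final holders: {none} -> 0 thread(s)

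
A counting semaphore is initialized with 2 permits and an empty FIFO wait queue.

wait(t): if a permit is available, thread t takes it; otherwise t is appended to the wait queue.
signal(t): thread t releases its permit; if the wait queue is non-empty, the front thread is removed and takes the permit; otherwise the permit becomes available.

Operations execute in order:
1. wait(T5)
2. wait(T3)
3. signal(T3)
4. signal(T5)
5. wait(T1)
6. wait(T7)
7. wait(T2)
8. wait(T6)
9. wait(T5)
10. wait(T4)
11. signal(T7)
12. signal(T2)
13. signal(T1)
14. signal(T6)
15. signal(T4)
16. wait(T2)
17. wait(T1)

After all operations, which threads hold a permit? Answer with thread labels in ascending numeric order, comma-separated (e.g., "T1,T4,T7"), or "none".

Step 1: wait(T5) -> count=1 queue=[] holders={T5}
Step 2: wait(T3) -> count=0 queue=[] holders={T3,T5}
Step 3: signal(T3) -> count=1 queue=[] holders={T5}
Step 4: signal(T5) -> count=2 queue=[] holders={none}
Step 5: wait(T1) -> count=1 queue=[] holders={T1}
Step 6: wait(T7) -> count=0 queue=[] holders={T1,T7}
Step 7: wait(T2) -> count=0 queue=[T2] holders={T1,T7}
Step 8: wait(T6) -> count=0 queue=[T2,T6] holders={T1,T7}
Step 9: wait(T5) -> count=0 queue=[T2,T6,T5] holders={T1,T7}
Step 10: wait(T4) -> count=0 queue=[T2,T6,T5,T4] holders={T1,T7}
Step 11: signal(T7) -> count=0 queue=[T6,T5,T4] holders={T1,T2}
Step 12: signal(T2) -> count=0 queue=[T5,T4] holders={T1,T6}
Step 13: signal(T1) -> count=0 queue=[T4] holders={T5,T6}
Step 14: signal(T6) -> count=0 queue=[] holders={T4,T5}
Step 15: signal(T4) -> count=1 queue=[] holders={T5}
Step 16: wait(T2) -> count=0 queue=[] holders={T2,T5}
Step 17: wait(T1) -> count=0 queue=[T1] holders={T2,T5}
Final holders: T2,T5

Answer: T2,T5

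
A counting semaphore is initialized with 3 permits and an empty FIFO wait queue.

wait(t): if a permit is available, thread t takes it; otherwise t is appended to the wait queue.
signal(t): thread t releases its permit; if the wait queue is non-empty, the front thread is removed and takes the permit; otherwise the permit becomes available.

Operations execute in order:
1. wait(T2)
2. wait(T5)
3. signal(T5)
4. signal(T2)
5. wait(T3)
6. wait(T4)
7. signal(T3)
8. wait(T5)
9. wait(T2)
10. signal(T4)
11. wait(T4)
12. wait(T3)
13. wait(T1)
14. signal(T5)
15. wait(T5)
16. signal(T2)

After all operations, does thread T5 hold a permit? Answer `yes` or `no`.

Answer: no

Derivation:
Step 1: wait(T2) -> count=2 queue=[] holders={T2}
Step 2: wait(T5) -> count=1 queue=[] holders={T2,T5}
Step 3: signal(T5) -> count=2 queue=[] holders={T2}
Step 4: signal(T2) -> count=3 queue=[] holders={none}
Step 5: wait(T3) -> count=2 queue=[] holders={T3}
Step 6: wait(T4) -> count=1 queue=[] holders={T3,T4}
Step 7: signal(T3) -> count=2 queue=[] holders={T4}
Step 8: wait(T5) -> count=1 queue=[] holders={T4,T5}
Step 9: wait(T2) -> count=0 queue=[] holders={T2,T4,T5}
Step 10: signal(T4) -> count=1 queue=[] holders={T2,T5}
Step 11: wait(T4) -> count=0 queue=[] holders={T2,T4,T5}
Step 12: wait(T3) -> count=0 queue=[T3] holders={T2,T4,T5}
Step 13: wait(T1) -> count=0 queue=[T3,T1] holders={T2,T4,T5}
Step 14: signal(T5) -> count=0 queue=[T1] holders={T2,T3,T4}
Step 15: wait(T5) -> count=0 queue=[T1,T5] holders={T2,T3,T4}
Step 16: signal(T2) -> count=0 queue=[T5] holders={T1,T3,T4}
Final holders: {T1,T3,T4} -> T5 not in holders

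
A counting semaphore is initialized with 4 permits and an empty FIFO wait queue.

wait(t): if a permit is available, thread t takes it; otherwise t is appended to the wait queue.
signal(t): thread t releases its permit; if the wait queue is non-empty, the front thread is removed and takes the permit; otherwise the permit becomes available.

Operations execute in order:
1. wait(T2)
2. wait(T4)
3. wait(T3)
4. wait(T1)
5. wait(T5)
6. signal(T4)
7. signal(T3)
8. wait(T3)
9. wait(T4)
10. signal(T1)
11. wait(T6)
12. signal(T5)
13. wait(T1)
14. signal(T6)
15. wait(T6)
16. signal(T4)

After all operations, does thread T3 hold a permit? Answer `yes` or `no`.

Answer: yes

Derivation:
Step 1: wait(T2) -> count=3 queue=[] holders={T2}
Step 2: wait(T4) -> count=2 queue=[] holders={T2,T4}
Step 3: wait(T3) -> count=1 queue=[] holders={T2,T3,T4}
Step 4: wait(T1) -> count=0 queue=[] holders={T1,T2,T3,T4}
Step 5: wait(T5) -> count=0 queue=[T5] holders={T1,T2,T3,T4}
Step 6: signal(T4) -> count=0 queue=[] holders={T1,T2,T3,T5}
Step 7: signal(T3) -> count=1 queue=[] holders={T1,T2,T5}
Step 8: wait(T3) -> count=0 queue=[] holders={T1,T2,T3,T5}
Step 9: wait(T4) -> count=0 queue=[T4] holders={T1,T2,T3,T5}
Step 10: signal(T1) -> count=0 queue=[] holders={T2,T3,T4,T5}
Step 11: wait(T6) -> count=0 queue=[T6] holders={T2,T3,T4,T5}
Step 12: signal(T5) -> count=0 queue=[] holders={T2,T3,T4,T6}
Step 13: wait(T1) -> count=0 queue=[T1] holders={T2,T3,T4,T6}
Step 14: signal(T6) -> count=0 queue=[] holders={T1,T2,T3,T4}
Step 15: wait(T6) -> count=0 queue=[T6] holders={T1,T2,T3,T4}
Step 16: signal(T4) -> count=0 queue=[] holders={T1,T2,T3,T6}
Final holders: {T1,T2,T3,T6} -> T3 in holders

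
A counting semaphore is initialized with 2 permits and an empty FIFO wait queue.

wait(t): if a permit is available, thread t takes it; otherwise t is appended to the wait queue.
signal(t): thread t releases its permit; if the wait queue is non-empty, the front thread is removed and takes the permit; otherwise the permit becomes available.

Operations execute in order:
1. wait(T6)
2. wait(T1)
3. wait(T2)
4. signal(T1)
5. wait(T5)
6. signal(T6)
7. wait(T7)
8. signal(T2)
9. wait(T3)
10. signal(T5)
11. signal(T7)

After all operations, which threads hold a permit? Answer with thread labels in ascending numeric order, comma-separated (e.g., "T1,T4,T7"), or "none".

Step 1: wait(T6) -> count=1 queue=[] holders={T6}
Step 2: wait(T1) -> count=0 queue=[] holders={T1,T6}
Step 3: wait(T2) -> count=0 queue=[T2] holders={T1,T6}
Step 4: signal(T1) -> count=0 queue=[] holders={T2,T6}
Step 5: wait(T5) -> count=0 queue=[T5] holders={T2,T6}
Step 6: signal(T6) -> count=0 queue=[] holders={T2,T5}
Step 7: wait(T7) -> count=0 queue=[T7] holders={T2,T5}
Step 8: signal(T2) -> count=0 queue=[] holders={T5,T7}
Step 9: wait(T3) -> count=0 queue=[T3] holders={T5,T7}
Step 10: signal(T5) -> count=0 queue=[] holders={T3,T7}
Step 11: signal(T7) -> count=1 queue=[] holders={T3}
Final holders: T3

Answer: T3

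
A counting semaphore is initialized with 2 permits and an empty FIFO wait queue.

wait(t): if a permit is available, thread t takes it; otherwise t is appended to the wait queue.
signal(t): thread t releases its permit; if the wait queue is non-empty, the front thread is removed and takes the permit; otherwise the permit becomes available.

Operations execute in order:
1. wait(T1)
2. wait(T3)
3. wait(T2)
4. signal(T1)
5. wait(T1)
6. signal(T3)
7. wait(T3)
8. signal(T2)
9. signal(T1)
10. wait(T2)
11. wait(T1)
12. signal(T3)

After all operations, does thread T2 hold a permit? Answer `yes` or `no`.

Step 1: wait(T1) -> count=1 queue=[] holders={T1}
Step 2: wait(T3) -> count=0 queue=[] holders={T1,T3}
Step 3: wait(T2) -> count=0 queue=[T2] holders={T1,T3}
Step 4: signal(T1) -> count=0 queue=[] holders={T2,T3}
Step 5: wait(T1) -> count=0 queue=[T1] holders={T2,T3}
Step 6: signal(T3) -> count=0 queue=[] holders={T1,T2}
Step 7: wait(T3) -> count=0 queue=[T3] holders={T1,T2}
Step 8: signal(T2) -> count=0 queue=[] holders={T1,T3}
Step 9: signal(T1) -> count=1 queue=[] holders={T3}
Step 10: wait(T2) -> count=0 queue=[] holders={T2,T3}
Step 11: wait(T1) -> count=0 queue=[T1] holders={T2,T3}
Step 12: signal(T3) -> count=0 queue=[] holders={T1,T2}
Final holders: {T1,T2} -> T2 in holders

Answer: yes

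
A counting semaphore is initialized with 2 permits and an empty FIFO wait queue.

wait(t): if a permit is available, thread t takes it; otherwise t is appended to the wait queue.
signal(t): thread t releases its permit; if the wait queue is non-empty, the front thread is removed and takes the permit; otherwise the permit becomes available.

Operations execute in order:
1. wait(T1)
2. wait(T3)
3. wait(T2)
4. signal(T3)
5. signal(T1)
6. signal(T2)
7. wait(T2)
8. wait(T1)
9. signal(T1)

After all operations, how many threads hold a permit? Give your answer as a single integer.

Step 1: wait(T1) -> count=1 queue=[] holders={T1}
Step 2: wait(T3) -> count=0 queue=[] holders={T1,T3}
Step 3: wait(T2) -> count=0 queue=[T2] holders={T1,T3}
Step 4: signal(T3) -> count=0 queue=[] holders={T1,T2}
Step 5: signal(T1) -> count=1 queue=[] holders={T2}
Step 6: signal(T2) -> count=2 queue=[] holders={none}
Step 7: wait(T2) -> count=1 queue=[] holders={T2}
Step 8: wait(T1) -> count=0 queue=[] holders={T1,T2}
Step 9: signal(T1) -> count=1 queue=[] holders={T2}
Final holders: {T2} -> 1 thread(s)

Answer: 1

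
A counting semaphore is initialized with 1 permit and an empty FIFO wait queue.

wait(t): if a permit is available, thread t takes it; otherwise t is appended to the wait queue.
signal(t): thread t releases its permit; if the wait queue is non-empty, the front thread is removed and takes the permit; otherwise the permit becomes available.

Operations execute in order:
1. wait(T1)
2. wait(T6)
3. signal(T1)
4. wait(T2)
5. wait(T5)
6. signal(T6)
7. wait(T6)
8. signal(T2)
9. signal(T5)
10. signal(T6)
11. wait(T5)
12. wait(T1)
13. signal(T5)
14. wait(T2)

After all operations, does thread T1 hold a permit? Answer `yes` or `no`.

Step 1: wait(T1) -> count=0 queue=[] holders={T1}
Step 2: wait(T6) -> count=0 queue=[T6] holders={T1}
Step 3: signal(T1) -> count=0 queue=[] holders={T6}
Step 4: wait(T2) -> count=0 queue=[T2] holders={T6}
Step 5: wait(T5) -> count=0 queue=[T2,T5] holders={T6}
Step 6: signal(T6) -> count=0 queue=[T5] holders={T2}
Step 7: wait(T6) -> count=0 queue=[T5,T6] holders={T2}
Step 8: signal(T2) -> count=0 queue=[T6] holders={T5}
Step 9: signal(T5) -> count=0 queue=[] holders={T6}
Step 10: signal(T6) -> count=1 queue=[] holders={none}
Step 11: wait(T5) -> count=0 queue=[] holders={T5}
Step 12: wait(T1) -> count=0 queue=[T1] holders={T5}
Step 13: signal(T5) -> count=0 queue=[] holders={T1}
Step 14: wait(T2) -> count=0 queue=[T2] holders={T1}
Final holders: {T1} -> T1 in holders

Answer: yes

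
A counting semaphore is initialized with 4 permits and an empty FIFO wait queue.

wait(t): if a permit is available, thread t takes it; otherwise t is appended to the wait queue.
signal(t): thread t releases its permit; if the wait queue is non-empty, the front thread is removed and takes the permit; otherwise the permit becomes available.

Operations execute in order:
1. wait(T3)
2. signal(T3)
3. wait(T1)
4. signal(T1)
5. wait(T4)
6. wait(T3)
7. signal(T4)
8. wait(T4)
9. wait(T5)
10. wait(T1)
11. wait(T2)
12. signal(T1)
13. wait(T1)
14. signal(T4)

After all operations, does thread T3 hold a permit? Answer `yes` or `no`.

Answer: yes

Derivation:
Step 1: wait(T3) -> count=3 queue=[] holders={T3}
Step 2: signal(T3) -> count=4 queue=[] holders={none}
Step 3: wait(T1) -> count=3 queue=[] holders={T1}
Step 4: signal(T1) -> count=4 queue=[] holders={none}
Step 5: wait(T4) -> count=3 queue=[] holders={T4}
Step 6: wait(T3) -> count=2 queue=[] holders={T3,T4}
Step 7: signal(T4) -> count=3 queue=[] holders={T3}
Step 8: wait(T4) -> count=2 queue=[] holders={T3,T4}
Step 9: wait(T5) -> count=1 queue=[] holders={T3,T4,T5}
Step 10: wait(T1) -> count=0 queue=[] holders={T1,T3,T4,T5}
Step 11: wait(T2) -> count=0 queue=[T2] holders={T1,T3,T4,T5}
Step 12: signal(T1) -> count=0 queue=[] holders={T2,T3,T4,T5}
Step 13: wait(T1) -> count=0 queue=[T1] holders={T2,T3,T4,T5}
Step 14: signal(T4) -> count=0 queue=[] holders={T1,T2,T3,T5}
Final holders: {T1,T2,T3,T5} -> T3 in holders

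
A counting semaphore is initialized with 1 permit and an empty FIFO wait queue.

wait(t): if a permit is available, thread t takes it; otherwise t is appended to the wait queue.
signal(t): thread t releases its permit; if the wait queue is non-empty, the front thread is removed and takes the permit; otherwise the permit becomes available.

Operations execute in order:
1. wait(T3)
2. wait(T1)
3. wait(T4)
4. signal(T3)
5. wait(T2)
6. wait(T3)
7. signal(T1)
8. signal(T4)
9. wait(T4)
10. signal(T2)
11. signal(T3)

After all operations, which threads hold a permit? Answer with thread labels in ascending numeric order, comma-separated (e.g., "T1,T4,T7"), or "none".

Answer: T4

Derivation:
Step 1: wait(T3) -> count=0 queue=[] holders={T3}
Step 2: wait(T1) -> count=0 queue=[T1] holders={T3}
Step 3: wait(T4) -> count=0 queue=[T1,T4] holders={T3}
Step 4: signal(T3) -> count=0 queue=[T4] holders={T1}
Step 5: wait(T2) -> count=0 queue=[T4,T2] holders={T1}
Step 6: wait(T3) -> count=0 queue=[T4,T2,T3] holders={T1}
Step 7: signal(T1) -> count=0 queue=[T2,T3] holders={T4}
Step 8: signal(T4) -> count=0 queue=[T3] holders={T2}
Step 9: wait(T4) -> count=0 queue=[T3,T4] holders={T2}
Step 10: signal(T2) -> count=0 queue=[T4] holders={T3}
Step 11: signal(T3) -> count=0 queue=[] holders={T4}
Final holders: T4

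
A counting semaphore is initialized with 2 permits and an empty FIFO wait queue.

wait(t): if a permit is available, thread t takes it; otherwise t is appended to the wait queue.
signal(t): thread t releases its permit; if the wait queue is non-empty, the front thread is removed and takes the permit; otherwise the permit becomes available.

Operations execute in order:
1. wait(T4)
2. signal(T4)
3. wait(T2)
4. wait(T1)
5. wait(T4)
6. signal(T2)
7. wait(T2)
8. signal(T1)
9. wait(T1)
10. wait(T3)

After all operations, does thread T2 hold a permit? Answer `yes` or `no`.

Answer: yes

Derivation:
Step 1: wait(T4) -> count=1 queue=[] holders={T4}
Step 2: signal(T4) -> count=2 queue=[] holders={none}
Step 3: wait(T2) -> count=1 queue=[] holders={T2}
Step 4: wait(T1) -> count=0 queue=[] holders={T1,T2}
Step 5: wait(T4) -> count=0 queue=[T4] holders={T1,T2}
Step 6: signal(T2) -> count=0 queue=[] holders={T1,T4}
Step 7: wait(T2) -> count=0 queue=[T2] holders={T1,T4}
Step 8: signal(T1) -> count=0 queue=[] holders={T2,T4}
Step 9: wait(T1) -> count=0 queue=[T1] holders={T2,T4}
Step 10: wait(T3) -> count=0 queue=[T1,T3] holders={T2,T4}
Final holders: {T2,T4} -> T2 in holders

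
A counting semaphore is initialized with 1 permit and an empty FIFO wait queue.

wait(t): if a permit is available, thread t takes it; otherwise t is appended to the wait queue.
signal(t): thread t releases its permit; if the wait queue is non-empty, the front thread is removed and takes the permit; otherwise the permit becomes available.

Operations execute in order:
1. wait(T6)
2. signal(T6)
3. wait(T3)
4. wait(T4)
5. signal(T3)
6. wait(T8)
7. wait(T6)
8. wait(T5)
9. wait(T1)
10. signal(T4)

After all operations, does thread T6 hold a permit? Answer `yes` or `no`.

Step 1: wait(T6) -> count=0 queue=[] holders={T6}
Step 2: signal(T6) -> count=1 queue=[] holders={none}
Step 3: wait(T3) -> count=0 queue=[] holders={T3}
Step 4: wait(T4) -> count=0 queue=[T4] holders={T3}
Step 5: signal(T3) -> count=0 queue=[] holders={T4}
Step 6: wait(T8) -> count=0 queue=[T8] holders={T4}
Step 7: wait(T6) -> count=0 queue=[T8,T6] holders={T4}
Step 8: wait(T5) -> count=0 queue=[T8,T6,T5] holders={T4}
Step 9: wait(T1) -> count=0 queue=[T8,T6,T5,T1] holders={T4}
Step 10: signal(T4) -> count=0 queue=[T6,T5,T1] holders={T8}
Final holders: {T8} -> T6 not in holders

Answer: no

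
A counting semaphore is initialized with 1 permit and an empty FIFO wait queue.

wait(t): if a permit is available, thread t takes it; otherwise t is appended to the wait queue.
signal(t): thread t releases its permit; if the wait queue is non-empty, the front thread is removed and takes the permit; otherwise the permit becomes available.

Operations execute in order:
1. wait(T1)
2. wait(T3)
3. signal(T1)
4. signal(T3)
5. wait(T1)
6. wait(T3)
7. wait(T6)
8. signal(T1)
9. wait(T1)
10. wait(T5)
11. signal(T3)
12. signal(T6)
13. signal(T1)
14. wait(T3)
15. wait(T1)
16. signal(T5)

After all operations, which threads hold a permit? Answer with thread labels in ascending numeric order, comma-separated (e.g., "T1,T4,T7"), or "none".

Answer: T3

Derivation:
Step 1: wait(T1) -> count=0 queue=[] holders={T1}
Step 2: wait(T3) -> count=0 queue=[T3] holders={T1}
Step 3: signal(T1) -> count=0 queue=[] holders={T3}
Step 4: signal(T3) -> count=1 queue=[] holders={none}
Step 5: wait(T1) -> count=0 queue=[] holders={T1}
Step 6: wait(T3) -> count=0 queue=[T3] holders={T1}
Step 7: wait(T6) -> count=0 queue=[T3,T6] holders={T1}
Step 8: signal(T1) -> count=0 queue=[T6] holders={T3}
Step 9: wait(T1) -> count=0 queue=[T6,T1] holders={T3}
Step 10: wait(T5) -> count=0 queue=[T6,T1,T5] holders={T3}
Step 11: signal(T3) -> count=0 queue=[T1,T5] holders={T6}
Step 12: signal(T6) -> count=0 queue=[T5] holders={T1}
Step 13: signal(T1) -> count=0 queue=[] holders={T5}
Step 14: wait(T3) -> count=0 queue=[T3] holders={T5}
Step 15: wait(T1) -> count=0 queue=[T3,T1] holders={T5}
Step 16: signal(T5) -> count=0 queue=[T1] holders={T3}
Final holders: T3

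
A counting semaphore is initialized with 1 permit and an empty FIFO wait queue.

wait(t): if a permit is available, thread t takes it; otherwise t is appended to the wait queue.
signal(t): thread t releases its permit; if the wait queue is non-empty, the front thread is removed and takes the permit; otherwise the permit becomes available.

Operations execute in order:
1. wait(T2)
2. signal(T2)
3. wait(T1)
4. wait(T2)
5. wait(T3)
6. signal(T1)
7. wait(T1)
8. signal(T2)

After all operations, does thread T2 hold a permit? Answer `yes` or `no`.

Answer: no

Derivation:
Step 1: wait(T2) -> count=0 queue=[] holders={T2}
Step 2: signal(T2) -> count=1 queue=[] holders={none}
Step 3: wait(T1) -> count=0 queue=[] holders={T1}
Step 4: wait(T2) -> count=0 queue=[T2] holders={T1}
Step 5: wait(T3) -> count=0 queue=[T2,T3] holders={T1}
Step 6: signal(T1) -> count=0 queue=[T3] holders={T2}
Step 7: wait(T1) -> count=0 queue=[T3,T1] holders={T2}
Step 8: signal(T2) -> count=0 queue=[T1] holders={T3}
Final holders: {T3} -> T2 not in holders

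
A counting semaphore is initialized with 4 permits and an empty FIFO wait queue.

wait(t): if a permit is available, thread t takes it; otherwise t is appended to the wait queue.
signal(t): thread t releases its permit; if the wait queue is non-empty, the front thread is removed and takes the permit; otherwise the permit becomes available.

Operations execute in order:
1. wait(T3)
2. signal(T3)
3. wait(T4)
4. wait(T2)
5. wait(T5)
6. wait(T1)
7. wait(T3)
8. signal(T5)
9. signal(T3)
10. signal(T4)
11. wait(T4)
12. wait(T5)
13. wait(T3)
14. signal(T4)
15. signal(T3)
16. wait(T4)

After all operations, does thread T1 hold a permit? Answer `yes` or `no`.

Answer: yes

Derivation:
Step 1: wait(T3) -> count=3 queue=[] holders={T3}
Step 2: signal(T3) -> count=4 queue=[] holders={none}
Step 3: wait(T4) -> count=3 queue=[] holders={T4}
Step 4: wait(T2) -> count=2 queue=[] holders={T2,T4}
Step 5: wait(T5) -> count=1 queue=[] holders={T2,T4,T5}
Step 6: wait(T1) -> count=0 queue=[] holders={T1,T2,T4,T5}
Step 7: wait(T3) -> count=0 queue=[T3] holders={T1,T2,T4,T5}
Step 8: signal(T5) -> count=0 queue=[] holders={T1,T2,T3,T4}
Step 9: signal(T3) -> count=1 queue=[] holders={T1,T2,T4}
Step 10: signal(T4) -> count=2 queue=[] holders={T1,T2}
Step 11: wait(T4) -> count=1 queue=[] holders={T1,T2,T4}
Step 12: wait(T5) -> count=0 queue=[] holders={T1,T2,T4,T5}
Step 13: wait(T3) -> count=0 queue=[T3] holders={T1,T2,T4,T5}
Step 14: signal(T4) -> count=0 queue=[] holders={T1,T2,T3,T5}
Step 15: signal(T3) -> count=1 queue=[] holders={T1,T2,T5}
Step 16: wait(T4) -> count=0 queue=[] holders={T1,T2,T4,T5}
Final holders: {T1,T2,T4,T5} -> T1 in holders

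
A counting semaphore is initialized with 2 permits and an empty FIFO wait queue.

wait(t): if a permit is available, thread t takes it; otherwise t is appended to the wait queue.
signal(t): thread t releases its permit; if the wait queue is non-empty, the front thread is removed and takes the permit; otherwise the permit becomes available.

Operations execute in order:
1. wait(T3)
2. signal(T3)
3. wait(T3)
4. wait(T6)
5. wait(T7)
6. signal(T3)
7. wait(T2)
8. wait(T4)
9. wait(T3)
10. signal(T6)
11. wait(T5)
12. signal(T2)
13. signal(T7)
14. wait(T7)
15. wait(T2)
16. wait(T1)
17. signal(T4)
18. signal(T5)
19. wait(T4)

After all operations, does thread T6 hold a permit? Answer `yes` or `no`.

Answer: no

Derivation:
Step 1: wait(T3) -> count=1 queue=[] holders={T3}
Step 2: signal(T3) -> count=2 queue=[] holders={none}
Step 3: wait(T3) -> count=1 queue=[] holders={T3}
Step 4: wait(T6) -> count=0 queue=[] holders={T3,T6}
Step 5: wait(T7) -> count=0 queue=[T7] holders={T3,T6}
Step 6: signal(T3) -> count=0 queue=[] holders={T6,T7}
Step 7: wait(T2) -> count=0 queue=[T2] holders={T6,T7}
Step 8: wait(T4) -> count=0 queue=[T2,T4] holders={T6,T7}
Step 9: wait(T3) -> count=0 queue=[T2,T4,T3] holders={T6,T7}
Step 10: signal(T6) -> count=0 queue=[T4,T3] holders={T2,T7}
Step 11: wait(T5) -> count=0 queue=[T4,T3,T5] holders={T2,T7}
Step 12: signal(T2) -> count=0 queue=[T3,T5] holders={T4,T7}
Step 13: signal(T7) -> count=0 queue=[T5] holders={T3,T4}
Step 14: wait(T7) -> count=0 queue=[T5,T7] holders={T3,T4}
Step 15: wait(T2) -> count=0 queue=[T5,T7,T2] holders={T3,T4}
Step 16: wait(T1) -> count=0 queue=[T5,T7,T2,T1] holders={T3,T4}
Step 17: signal(T4) -> count=0 queue=[T7,T2,T1] holders={T3,T5}
Step 18: signal(T5) -> count=0 queue=[T2,T1] holders={T3,T7}
Step 19: wait(T4) -> count=0 queue=[T2,T1,T4] holders={T3,T7}
Final holders: {T3,T7} -> T6 not in holders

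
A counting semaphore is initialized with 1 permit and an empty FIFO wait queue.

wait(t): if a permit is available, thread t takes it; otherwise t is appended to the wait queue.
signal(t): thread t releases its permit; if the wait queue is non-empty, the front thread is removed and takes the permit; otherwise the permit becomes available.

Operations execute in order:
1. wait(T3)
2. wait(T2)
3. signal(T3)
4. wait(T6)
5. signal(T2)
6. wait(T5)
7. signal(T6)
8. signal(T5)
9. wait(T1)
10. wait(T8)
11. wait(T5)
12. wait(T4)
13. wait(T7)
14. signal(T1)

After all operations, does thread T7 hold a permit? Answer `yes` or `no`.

Step 1: wait(T3) -> count=0 queue=[] holders={T3}
Step 2: wait(T2) -> count=0 queue=[T2] holders={T3}
Step 3: signal(T3) -> count=0 queue=[] holders={T2}
Step 4: wait(T6) -> count=0 queue=[T6] holders={T2}
Step 5: signal(T2) -> count=0 queue=[] holders={T6}
Step 6: wait(T5) -> count=0 queue=[T5] holders={T6}
Step 7: signal(T6) -> count=0 queue=[] holders={T5}
Step 8: signal(T5) -> count=1 queue=[] holders={none}
Step 9: wait(T1) -> count=0 queue=[] holders={T1}
Step 10: wait(T8) -> count=0 queue=[T8] holders={T1}
Step 11: wait(T5) -> count=0 queue=[T8,T5] holders={T1}
Step 12: wait(T4) -> count=0 queue=[T8,T5,T4] holders={T1}
Step 13: wait(T7) -> count=0 queue=[T8,T5,T4,T7] holders={T1}
Step 14: signal(T1) -> count=0 queue=[T5,T4,T7] holders={T8}
Final holders: {T8} -> T7 not in holders

Answer: no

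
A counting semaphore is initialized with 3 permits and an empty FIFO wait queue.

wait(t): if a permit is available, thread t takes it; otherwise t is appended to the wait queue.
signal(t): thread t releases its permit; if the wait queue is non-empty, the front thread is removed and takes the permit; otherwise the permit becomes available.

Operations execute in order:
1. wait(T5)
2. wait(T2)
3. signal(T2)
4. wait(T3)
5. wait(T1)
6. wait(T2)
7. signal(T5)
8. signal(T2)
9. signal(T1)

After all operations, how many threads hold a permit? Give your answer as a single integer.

Answer: 1

Derivation:
Step 1: wait(T5) -> count=2 queue=[] holders={T5}
Step 2: wait(T2) -> count=1 queue=[] holders={T2,T5}
Step 3: signal(T2) -> count=2 queue=[] holders={T5}
Step 4: wait(T3) -> count=1 queue=[] holders={T3,T5}
Step 5: wait(T1) -> count=0 queue=[] holders={T1,T3,T5}
Step 6: wait(T2) -> count=0 queue=[T2] holders={T1,T3,T5}
Step 7: signal(T5) -> count=0 queue=[] holders={T1,T2,T3}
Step 8: signal(T2) -> count=1 queue=[] holders={T1,T3}
Step 9: signal(T1) -> count=2 queue=[] holders={T3}
Final holders: {T3} -> 1 thread(s)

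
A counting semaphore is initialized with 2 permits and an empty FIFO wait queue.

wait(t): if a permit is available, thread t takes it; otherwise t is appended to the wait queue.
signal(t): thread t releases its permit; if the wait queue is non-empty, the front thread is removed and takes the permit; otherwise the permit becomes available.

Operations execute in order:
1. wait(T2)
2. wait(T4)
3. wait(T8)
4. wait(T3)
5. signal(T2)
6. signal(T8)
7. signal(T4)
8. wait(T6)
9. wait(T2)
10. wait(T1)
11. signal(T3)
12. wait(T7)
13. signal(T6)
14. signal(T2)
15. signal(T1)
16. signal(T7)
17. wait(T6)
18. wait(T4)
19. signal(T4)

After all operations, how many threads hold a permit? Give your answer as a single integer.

Answer: 1

Derivation:
Step 1: wait(T2) -> count=1 queue=[] holders={T2}
Step 2: wait(T4) -> count=0 queue=[] holders={T2,T4}
Step 3: wait(T8) -> count=0 queue=[T8] holders={T2,T4}
Step 4: wait(T3) -> count=0 queue=[T8,T3] holders={T2,T4}
Step 5: signal(T2) -> count=0 queue=[T3] holders={T4,T8}
Step 6: signal(T8) -> count=0 queue=[] holders={T3,T4}
Step 7: signal(T4) -> count=1 queue=[] holders={T3}
Step 8: wait(T6) -> count=0 queue=[] holders={T3,T6}
Step 9: wait(T2) -> count=0 queue=[T2] holders={T3,T6}
Step 10: wait(T1) -> count=0 queue=[T2,T1] holders={T3,T6}
Step 11: signal(T3) -> count=0 queue=[T1] holders={T2,T6}
Step 12: wait(T7) -> count=0 queue=[T1,T7] holders={T2,T6}
Step 13: signal(T6) -> count=0 queue=[T7] holders={T1,T2}
Step 14: signal(T2) -> count=0 queue=[] holders={T1,T7}
Step 15: signal(T1) -> count=1 queue=[] holders={T7}
Step 16: signal(T7) -> count=2 queue=[] holders={none}
Step 17: wait(T6) -> count=1 queue=[] holders={T6}
Step 18: wait(T4) -> count=0 queue=[] holders={T4,T6}
Step 19: signal(T4) -> count=1 queue=[] holders={T6}
Final holders: {T6} -> 1 thread(s)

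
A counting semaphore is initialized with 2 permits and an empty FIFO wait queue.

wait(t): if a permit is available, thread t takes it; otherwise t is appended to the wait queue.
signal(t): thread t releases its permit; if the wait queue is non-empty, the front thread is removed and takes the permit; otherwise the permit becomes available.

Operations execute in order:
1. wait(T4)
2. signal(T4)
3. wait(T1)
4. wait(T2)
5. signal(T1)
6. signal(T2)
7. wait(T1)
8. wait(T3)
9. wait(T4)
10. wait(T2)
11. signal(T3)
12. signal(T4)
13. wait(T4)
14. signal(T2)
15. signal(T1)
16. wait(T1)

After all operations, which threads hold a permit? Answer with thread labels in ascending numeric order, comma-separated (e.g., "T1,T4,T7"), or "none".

Answer: T1,T4

Derivation:
Step 1: wait(T4) -> count=1 queue=[] holders={T4}
Step 2: signal(T4) -> count=2 queue=[] holders={none}
Step 3: wait(T1) -> count=1 queue=[] holders={T1}
Step 4: wait(T2) -> count=0 queue=[] holders={T1,T2}
Step 5: signal(T1) -> count=1 queue=[] holders={T2}
Step 6: signal(T2) -> count=2 queue=[] holders={none}
Step 7: wait(T1) -> count=1 queue=[] holders={T1}
Step 8: wait(T3) -> count=0 queue=[] holders={T1,T3}
Step 9: wait(T4) -> count=0 queue=[T4] holders={T1,T3}
Step 10: wait(T2) -> count=0 queue=[T4,T2] holders={T1,T3}
Step 11: signal(T3) -> count=0 queue=[T2] holders={T1,T4}
Step 12: signal(T4) -> count=0 queue=[] holders={T1,T2}
Step 13: wait(T4) -> count=0 queue=[T4] holders={T1,T2}
Step 14: signal(T2) -> count=0 queue=[] holders={T1,T4}
Step 15: signal(T1) -> count=1 queue=[] holders={T4}
Step 16: wait(T1) -> count=0 queue=[] holders={T1,T4}
Final holders: T1,T4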